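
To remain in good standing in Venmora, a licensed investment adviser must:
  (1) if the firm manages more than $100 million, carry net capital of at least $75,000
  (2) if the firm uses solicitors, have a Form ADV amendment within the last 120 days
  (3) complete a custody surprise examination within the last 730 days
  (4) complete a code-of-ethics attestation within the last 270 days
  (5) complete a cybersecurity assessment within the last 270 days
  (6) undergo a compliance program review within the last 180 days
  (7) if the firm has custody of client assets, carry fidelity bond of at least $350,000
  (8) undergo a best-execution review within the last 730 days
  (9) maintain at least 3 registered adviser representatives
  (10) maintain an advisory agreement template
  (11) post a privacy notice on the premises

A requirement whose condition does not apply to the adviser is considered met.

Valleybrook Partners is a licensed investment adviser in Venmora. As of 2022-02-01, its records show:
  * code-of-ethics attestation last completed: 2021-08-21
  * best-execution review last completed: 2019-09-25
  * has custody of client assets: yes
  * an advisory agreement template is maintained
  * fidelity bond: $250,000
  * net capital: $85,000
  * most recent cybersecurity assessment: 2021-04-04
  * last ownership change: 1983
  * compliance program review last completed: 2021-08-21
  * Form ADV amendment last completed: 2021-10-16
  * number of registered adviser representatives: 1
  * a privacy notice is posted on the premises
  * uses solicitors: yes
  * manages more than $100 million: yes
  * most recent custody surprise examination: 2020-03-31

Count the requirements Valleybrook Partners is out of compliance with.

1. condition 'manages more than $100 million' holds; net capital $85,000 ≥ $75,000 → met
2. condition 'uses solicitors' holds; Form ADV amendment 108 days ago vs limit 120 → met
3. custody surprise examination 672 days ago vs limit 730 → met
4. code-of-ethics attestation 164 days ago vs limit 270 → met
5. cybersecurity assessment 303 days ago vs limit 270 → not met
6. compliance program review 164 days ago vs limit 180 → met
7. condition 'has custody of client assets' holds; fidelity bond $250,000 < $350,000 → not met
8. best-execution review 860 days ago vs limit 730 → not met
9. registered adviser representatives 1 < 3 → not met
10. advisory agreement template present → met
11. privacy notice present → met
Not met: 4 of 11

4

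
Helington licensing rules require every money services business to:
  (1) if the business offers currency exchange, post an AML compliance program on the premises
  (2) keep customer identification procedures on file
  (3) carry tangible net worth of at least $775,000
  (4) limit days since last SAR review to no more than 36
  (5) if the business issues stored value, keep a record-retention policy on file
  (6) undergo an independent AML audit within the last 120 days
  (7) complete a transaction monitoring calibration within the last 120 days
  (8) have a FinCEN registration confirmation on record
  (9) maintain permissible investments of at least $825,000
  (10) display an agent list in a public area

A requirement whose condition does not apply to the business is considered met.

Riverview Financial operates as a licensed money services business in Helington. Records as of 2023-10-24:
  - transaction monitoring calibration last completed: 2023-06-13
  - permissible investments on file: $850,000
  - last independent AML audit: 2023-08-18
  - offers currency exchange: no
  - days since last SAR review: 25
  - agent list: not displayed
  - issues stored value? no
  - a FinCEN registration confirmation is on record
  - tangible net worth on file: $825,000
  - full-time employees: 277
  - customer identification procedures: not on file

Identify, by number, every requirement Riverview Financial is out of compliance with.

2, 7, 10

1. condition 'offers currency exchange' does not hold → requirement n/a → met
2. customer identification procedures absent → not met
3. tangible net worth $825,000 ≥ $775,000 → met
4. days since last SAR review 25 ≤ 36 → met
5. condition 'issues stored value' does not hold → requirement n/a → met
6. independent AML audit 67 days ago vs limit 120 → met
7. transaction monitoring calibration 133 days ago vs limit 120 → not met
8. FinCEN registration confirmation present → met
9. permissible investments $850,000 ≥ $825,000 → met
10. agent list absent → not met
Not met: 2, 7, 10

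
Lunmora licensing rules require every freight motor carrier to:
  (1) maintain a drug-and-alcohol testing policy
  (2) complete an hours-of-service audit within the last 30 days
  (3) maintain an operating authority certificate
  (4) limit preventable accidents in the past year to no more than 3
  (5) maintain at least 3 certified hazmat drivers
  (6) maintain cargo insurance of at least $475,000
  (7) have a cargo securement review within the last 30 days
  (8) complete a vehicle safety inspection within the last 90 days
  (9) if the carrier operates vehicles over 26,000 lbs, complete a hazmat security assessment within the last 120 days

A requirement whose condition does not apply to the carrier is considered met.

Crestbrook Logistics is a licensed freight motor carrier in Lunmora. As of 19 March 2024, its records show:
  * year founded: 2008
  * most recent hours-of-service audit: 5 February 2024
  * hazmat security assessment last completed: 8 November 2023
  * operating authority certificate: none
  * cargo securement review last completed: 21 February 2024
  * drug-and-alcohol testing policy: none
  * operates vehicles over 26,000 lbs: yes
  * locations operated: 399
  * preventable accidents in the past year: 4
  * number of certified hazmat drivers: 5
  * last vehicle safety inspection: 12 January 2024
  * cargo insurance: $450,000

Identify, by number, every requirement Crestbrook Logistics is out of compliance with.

1, 2, 3, 4, 6, 9

1. drug-and-alcohol testing policy absent → not met
2. hours-of-service audit 43 days ago vs limit 30 → not met
3. operating authority certificate absent → not met
4. preventable accidents in the past year 4 > 3 → not met
5. certified hazmat drivers 5 ≥ 3 → met
6. cargo insurance $450,000 < $475,000 → not met
7. cargo securement review 27 days ago vs limit 30 → met
8. vehicle safety inspection 67 days ago vs limit 90 → met
9. condition 'operates vehicles over 26,000 lbs' holds; hazmat security assessment 132 days ago vs limit 120 → not met
Not met: 1, 2, 3, 4, 6, 9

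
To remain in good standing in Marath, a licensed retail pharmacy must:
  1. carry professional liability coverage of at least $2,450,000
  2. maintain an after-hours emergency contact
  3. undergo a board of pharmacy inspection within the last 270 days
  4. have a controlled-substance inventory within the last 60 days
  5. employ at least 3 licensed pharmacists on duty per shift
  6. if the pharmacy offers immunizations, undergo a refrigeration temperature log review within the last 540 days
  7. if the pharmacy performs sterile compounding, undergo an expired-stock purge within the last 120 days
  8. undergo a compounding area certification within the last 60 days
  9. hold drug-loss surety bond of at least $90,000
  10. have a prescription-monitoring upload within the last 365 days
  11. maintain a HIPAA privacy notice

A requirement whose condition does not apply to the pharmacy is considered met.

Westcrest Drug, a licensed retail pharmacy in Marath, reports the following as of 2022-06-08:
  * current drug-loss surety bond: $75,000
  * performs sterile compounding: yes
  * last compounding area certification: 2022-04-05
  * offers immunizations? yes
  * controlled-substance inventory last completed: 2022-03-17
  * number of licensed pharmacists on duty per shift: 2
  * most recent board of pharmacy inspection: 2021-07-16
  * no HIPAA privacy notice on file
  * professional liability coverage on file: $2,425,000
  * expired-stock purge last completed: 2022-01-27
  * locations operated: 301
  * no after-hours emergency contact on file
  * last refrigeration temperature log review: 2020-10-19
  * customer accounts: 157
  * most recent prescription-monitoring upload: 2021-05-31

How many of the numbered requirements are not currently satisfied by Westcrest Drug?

11

1. professional liability coverage $2,425,000 < $2,450,000 → not met
2. after-hours emergency contact absent → not met
3. board of pharmacy inspection 327 days ago vs limit 270 → not met
4. controlled-substance inventory 83 days ago vs limit 60 → not met
5. licensed pharmacists on duty per shift 2 < 3 → not met
6. condition 'offers immunizations' holds; refrigeration temperature log review 597 days ago vs limit 540 → not met
7. condition 'performs sterile compounding' holds; expired-stock purge 132 days ago vs limit 120 → not met
8. compounding area certification 64 days ago vs limit 60 → not met
9. drug-loss surety bond $75,000 < $90,000 → not met
10. prescription-monitoring upload 373 days ago vs limit 365 → not met
11. HIPAA privacy notice absent → not met
Not met: 11 of 11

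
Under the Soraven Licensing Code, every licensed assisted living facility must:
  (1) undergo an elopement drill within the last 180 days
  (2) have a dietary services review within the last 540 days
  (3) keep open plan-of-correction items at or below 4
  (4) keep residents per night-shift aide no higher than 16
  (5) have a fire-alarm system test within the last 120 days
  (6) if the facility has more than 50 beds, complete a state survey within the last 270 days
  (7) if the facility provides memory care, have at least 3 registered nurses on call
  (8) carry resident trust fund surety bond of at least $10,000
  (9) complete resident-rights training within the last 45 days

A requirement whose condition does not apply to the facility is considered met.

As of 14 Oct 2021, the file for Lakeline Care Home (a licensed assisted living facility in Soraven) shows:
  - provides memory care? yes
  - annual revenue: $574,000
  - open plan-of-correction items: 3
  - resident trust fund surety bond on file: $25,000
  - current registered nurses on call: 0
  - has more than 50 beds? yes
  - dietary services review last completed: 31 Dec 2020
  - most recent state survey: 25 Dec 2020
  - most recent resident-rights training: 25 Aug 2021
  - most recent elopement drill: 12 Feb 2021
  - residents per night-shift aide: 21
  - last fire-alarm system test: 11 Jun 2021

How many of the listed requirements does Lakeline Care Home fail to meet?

6

1. elopement drill 244 days ago vs limit 180 → not met
2. dietary services review 287 days ago vs limit 540 → met
3. open plan-of-correction items 3 ≤ 4 → met
4. residents per night-shift aide 21 > 16 → not met
5. fire-alarm system test 125 days ago vs limit 120 → not met
6. condition 'has more than 50 beds' holds; state survey 293 days ago vs limit 270 → not met
7. condition 'provides memory care' holds; registered nurses on call 0 < 3 → not met
8. resident trust fund surety bond $25,000 ≥ $10,000 → met
9. resident-rights training 50 days ago vs limit 45 → not met
Not met: 6 of 9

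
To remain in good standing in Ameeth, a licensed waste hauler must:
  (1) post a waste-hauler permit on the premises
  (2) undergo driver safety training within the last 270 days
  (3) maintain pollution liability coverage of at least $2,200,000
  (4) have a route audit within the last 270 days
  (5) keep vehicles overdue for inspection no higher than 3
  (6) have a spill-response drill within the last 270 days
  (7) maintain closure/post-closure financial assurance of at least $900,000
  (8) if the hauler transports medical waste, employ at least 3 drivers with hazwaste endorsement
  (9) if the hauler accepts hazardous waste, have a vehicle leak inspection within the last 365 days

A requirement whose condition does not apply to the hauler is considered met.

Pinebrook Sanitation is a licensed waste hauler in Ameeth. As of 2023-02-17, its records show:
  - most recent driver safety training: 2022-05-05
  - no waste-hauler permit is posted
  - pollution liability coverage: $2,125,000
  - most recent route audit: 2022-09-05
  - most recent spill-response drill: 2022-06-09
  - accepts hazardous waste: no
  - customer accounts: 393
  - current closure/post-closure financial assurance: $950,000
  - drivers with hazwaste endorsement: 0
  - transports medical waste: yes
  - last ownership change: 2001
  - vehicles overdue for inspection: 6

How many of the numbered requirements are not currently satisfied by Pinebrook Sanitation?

5

1. waste-hauler permit absent → not met
2. driver safety training 288 days ago vs limit 270 → not met
3. pollution liability coverage $2,125,000 < $2,200,000 → not met
4. route audit 165 days ago vs limit 270 → met
5. vehicles overdue for inspection 6 > 3 → not met
6. spill-response drill 253 days ago vs limit 270 → met
7. closure/post-closure financial assurance $950,000 ≥ $900,000 → met
8. condition 'transports medical waste' holds; drivers with hazwaste endorsement 0 < 3 → not met
9. condition 'accepts hazardous waste' does not hold → requirement n/a → met
Not met: 5 of 9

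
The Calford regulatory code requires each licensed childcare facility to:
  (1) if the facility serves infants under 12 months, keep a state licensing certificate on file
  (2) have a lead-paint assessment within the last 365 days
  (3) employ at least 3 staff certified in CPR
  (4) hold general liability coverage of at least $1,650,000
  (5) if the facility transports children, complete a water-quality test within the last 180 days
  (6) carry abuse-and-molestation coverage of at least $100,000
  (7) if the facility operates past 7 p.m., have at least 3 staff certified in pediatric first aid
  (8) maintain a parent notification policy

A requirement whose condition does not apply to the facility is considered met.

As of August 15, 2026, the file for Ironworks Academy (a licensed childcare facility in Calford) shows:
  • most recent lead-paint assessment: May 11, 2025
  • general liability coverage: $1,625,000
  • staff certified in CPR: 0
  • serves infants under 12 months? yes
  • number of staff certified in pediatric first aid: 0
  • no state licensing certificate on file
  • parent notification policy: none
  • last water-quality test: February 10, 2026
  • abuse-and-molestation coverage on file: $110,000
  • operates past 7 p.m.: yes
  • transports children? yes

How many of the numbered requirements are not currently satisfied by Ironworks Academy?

7

1. condition 'serves infants under 12 months' holds; state licensing certificate absent → not met
2. lead-paint assessment 461 days ago vs limit 365 → not met
3. staff certified in CPR 0 < 3 → not met
4. general liability coverage $1,625,000 < $1,650,000 → not met
5. condition 'transports children' holds; water-quality test 186 days ago vs limit 180 → not met
6. abuse-and-molestation coverage $110,000 ≥ $100,000 → met
7. condition 'operates past 7 p.m.' holds; staff certified in pediatric first aid 0 < 3 → not met
8. parent notification policy absent → not met
Not met: 7 of 8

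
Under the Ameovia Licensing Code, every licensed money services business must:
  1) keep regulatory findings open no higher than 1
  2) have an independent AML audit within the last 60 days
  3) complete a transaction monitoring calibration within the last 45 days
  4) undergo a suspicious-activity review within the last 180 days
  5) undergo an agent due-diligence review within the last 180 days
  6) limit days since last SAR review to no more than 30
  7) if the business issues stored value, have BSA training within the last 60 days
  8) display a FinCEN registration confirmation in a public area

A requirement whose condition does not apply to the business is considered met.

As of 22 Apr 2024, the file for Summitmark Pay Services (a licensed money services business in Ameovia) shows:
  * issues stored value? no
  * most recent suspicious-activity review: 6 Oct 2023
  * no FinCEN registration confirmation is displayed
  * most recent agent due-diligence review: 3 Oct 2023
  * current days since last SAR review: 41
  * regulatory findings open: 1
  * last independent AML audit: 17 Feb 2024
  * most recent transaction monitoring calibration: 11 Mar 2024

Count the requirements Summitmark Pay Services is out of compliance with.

5

1. regulatory findings open 1 ≤ 1 → met
2. independent AML audit 65 days ago vs limit 60 → not met
3. transaction monitoring calibration 42 days ago vs limit 45 → met
4. suspicious-activity review 199 days ago vs limit 180 → not met
5. agent due-diligence review 202 days ago vs limit 180 → not met
6. days since last SAR review 41 > 30 → not met
7. condition 'issues stored value' does not hold → requirement n/a → met
8. FinCEN registration confirmation absent → not met
Not met: 5 of 8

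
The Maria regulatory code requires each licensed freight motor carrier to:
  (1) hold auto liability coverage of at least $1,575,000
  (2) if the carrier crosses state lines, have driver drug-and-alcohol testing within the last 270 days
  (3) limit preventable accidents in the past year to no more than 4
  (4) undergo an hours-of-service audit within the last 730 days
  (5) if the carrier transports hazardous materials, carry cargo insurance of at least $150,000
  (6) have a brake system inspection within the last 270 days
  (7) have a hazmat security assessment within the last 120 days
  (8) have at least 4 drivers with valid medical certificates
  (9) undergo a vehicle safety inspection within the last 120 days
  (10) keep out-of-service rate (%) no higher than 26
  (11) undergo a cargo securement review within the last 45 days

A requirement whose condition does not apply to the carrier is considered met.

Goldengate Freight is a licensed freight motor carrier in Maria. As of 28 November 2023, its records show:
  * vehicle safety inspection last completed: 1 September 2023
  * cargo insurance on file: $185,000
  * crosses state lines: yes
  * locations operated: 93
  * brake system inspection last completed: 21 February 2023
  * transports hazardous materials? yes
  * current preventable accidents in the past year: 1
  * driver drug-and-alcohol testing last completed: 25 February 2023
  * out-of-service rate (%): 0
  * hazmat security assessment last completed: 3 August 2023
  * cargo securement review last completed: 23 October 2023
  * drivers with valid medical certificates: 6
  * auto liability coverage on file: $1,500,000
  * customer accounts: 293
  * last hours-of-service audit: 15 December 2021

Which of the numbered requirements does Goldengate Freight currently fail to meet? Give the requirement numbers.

1. auto liability coverage $1,500,000 < $1,575,000 → not met
2. condition 'crosses state lines' holds; driver drug-and-alcohol testing 276 days ago vs limit 270 → not met
3. preventable accidents in the past year 1 ≤ 4 → met
4. hours-of-service audit 713 days ago vs limit 730 → met
5. condition 'transports hazardous materials' holds; cargo insurance $185,000 ≥ $150,000 → met
6. brake system inspection 280 days ago vs limit 270 → not met
7. hazmat security assessment 117 days ago vs limit 120 → met
8. drivers with valid medical certificates 6 ≥ 4 → met
9. vehicle safety inspection 88 days ago vs limit 120 → met
10. out-of-service rate (%) 0 ≤ 26 → met
11. cargo securement review 36 days ago vs limit 45 → met
Not met: 1, 2, 6

1, 2, 6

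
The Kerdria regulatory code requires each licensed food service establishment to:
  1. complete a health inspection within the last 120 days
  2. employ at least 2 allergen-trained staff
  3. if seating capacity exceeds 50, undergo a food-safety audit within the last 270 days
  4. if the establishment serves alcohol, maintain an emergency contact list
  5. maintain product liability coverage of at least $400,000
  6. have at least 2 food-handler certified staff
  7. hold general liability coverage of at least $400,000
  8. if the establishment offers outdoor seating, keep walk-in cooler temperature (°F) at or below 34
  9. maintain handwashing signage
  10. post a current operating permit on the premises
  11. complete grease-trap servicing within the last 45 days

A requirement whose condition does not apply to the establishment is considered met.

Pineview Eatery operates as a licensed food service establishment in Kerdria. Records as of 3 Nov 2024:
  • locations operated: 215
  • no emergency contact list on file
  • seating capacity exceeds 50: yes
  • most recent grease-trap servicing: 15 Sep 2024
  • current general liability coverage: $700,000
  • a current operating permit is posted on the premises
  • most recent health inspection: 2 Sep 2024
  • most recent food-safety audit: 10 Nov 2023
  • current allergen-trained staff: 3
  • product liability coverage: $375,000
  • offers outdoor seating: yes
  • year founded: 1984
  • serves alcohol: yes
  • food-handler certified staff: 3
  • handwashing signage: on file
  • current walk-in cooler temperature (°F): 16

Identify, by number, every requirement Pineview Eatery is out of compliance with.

1. health inspection 62 days ago vs limit 120 → met
2. allergen-trained staff 3 ≥ 2 → met
3. condition 'seating capacity exceeds 50' holds; food-safety audit 359 days ago vs limit 270 → not met
4. condition 'serves alcohol' holds; emergency contact list absent → not met
5. product liability coverage $375,000 < $400,000 → not met
6. food-handler certified staff 3 ≥ 2 → met
7. general liability coverage $700,000 ≥ $400,000 → met
8. condition 'offers outdoor seating' holds; walk-in cooler temperature (°F) 16 ≤ 34 → met
9. handwashing signage present → met
10. current operating permit present → met
11. grease-trap servicing 49 days ago vs limit 45 → not met
Not met: 3, 4, 5, 11

3, 4, 5, 11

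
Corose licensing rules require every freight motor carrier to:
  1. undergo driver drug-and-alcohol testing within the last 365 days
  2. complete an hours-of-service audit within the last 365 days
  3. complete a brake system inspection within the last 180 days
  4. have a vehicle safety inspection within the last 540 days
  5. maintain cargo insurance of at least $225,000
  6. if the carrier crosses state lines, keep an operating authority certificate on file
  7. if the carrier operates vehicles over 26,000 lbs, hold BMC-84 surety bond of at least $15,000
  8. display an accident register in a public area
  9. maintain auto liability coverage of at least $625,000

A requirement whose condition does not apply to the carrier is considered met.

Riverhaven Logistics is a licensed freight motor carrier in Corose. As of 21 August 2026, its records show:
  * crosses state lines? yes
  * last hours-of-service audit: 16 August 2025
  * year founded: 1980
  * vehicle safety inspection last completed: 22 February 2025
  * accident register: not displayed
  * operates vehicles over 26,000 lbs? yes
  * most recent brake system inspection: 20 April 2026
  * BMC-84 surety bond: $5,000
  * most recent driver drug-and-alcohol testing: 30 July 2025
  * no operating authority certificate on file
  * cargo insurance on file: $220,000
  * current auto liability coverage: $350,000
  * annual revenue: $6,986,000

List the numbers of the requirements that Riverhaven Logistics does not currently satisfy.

1. driver drug-and-alcohol testing 387 days ago vs limit 365 → not met
2. hours-of-service audit 370 days ago vs limit 365 → not met
3. brake system inspection 123 days ago vs limit 180 → met
4. vehicle safety inspection 545 days ago vs limit 540 → not met
5. cargo insurance $220,000 < $225,000 → not met
6. condition 'crosses state lines' holds; operating authority certificate absent → not met
7. condition 'operates vehicles over 26,000 lbs' holds; BMC-84 surety bond $5,000 < $15,000 → not met
8. accident register absent → not met
9. auto liability coverage $350,000 < $625,000 → not met
Not met: 1, 2, 4, 5, 6, 7, 8, 9

1, 2, 4, 5, 6, 7, 8, 9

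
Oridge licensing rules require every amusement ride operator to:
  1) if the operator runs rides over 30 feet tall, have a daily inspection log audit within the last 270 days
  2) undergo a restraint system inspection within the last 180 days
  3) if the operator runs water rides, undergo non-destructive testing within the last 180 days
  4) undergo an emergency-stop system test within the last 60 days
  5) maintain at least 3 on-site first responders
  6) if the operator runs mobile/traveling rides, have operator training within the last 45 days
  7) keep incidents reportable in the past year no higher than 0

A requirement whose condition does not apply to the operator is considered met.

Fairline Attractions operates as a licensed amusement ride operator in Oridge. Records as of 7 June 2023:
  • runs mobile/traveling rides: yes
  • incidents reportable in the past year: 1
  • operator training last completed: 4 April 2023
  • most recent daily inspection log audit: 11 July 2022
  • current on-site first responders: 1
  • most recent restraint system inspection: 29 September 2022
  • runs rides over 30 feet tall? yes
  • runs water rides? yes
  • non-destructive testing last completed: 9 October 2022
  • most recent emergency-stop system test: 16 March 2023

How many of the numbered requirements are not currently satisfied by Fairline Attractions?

1. condition 'runs rides over 30 feet tall' holds; daily inspection log audit 331 days ago vs limit 270 → not met
2. restraint system inspection 251 days ago vs limit 180 → not met
3. condition 'runs water rides' holds; non-destructive testing 241 days ago vs limit 180 → not met
4. emergency-stop system test 83 days ago vs limit 60 → not met
5. on-site first responders 1 < 3 → not met
6. condition 'runs mobile/traveling rides' holds; operator training 64 days ago vs limit 45 → not met
7. incidents reportable in the past year 1 > 0 → not met
Not met: 7 of 7

7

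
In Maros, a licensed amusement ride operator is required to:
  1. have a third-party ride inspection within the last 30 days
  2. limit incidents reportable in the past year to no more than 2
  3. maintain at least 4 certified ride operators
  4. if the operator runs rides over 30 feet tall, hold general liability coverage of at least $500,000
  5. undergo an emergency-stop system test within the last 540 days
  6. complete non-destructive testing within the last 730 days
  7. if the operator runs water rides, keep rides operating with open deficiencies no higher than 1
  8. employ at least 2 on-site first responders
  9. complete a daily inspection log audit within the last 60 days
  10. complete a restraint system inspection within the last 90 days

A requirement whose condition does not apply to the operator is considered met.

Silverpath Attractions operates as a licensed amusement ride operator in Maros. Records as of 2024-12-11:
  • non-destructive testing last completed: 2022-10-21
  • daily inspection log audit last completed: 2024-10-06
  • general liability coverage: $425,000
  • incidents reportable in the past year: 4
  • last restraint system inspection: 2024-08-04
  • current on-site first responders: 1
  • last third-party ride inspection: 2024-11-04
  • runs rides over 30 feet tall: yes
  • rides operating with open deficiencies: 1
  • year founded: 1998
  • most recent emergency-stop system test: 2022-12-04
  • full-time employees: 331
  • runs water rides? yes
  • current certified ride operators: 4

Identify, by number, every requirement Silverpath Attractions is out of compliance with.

1. third-party ride inspection 37 days ago vs limit 30 → not met
2. incidents reportable in the past year 4 > 2 → not met
3. certified ride operators 4 ≥ 4 → met
4. condition 'runs rides over 30 feet tall' holds; general liability coverage $425,000 < $500,000 → not met
5. emergency-stop system test 738 days ago vs limit 540 → not met
6. non-destructive testing 782 days ago vs limit 730 → not met
7. condition 'runs water rides' holds; rides operating with open deficiencies 1 ≤ 1 → met
8. on-site first responders 1 < 2 → not met
9. daily inspection log audit 66 days ago vs limit 60 → not met
10. restraint system inspection 129 days ago vs limit 90 → not met
Not met: 1, 2, 4, 5, 6, 8, 9, 10

1, 2, 4, 5, 6, 8, 9, 10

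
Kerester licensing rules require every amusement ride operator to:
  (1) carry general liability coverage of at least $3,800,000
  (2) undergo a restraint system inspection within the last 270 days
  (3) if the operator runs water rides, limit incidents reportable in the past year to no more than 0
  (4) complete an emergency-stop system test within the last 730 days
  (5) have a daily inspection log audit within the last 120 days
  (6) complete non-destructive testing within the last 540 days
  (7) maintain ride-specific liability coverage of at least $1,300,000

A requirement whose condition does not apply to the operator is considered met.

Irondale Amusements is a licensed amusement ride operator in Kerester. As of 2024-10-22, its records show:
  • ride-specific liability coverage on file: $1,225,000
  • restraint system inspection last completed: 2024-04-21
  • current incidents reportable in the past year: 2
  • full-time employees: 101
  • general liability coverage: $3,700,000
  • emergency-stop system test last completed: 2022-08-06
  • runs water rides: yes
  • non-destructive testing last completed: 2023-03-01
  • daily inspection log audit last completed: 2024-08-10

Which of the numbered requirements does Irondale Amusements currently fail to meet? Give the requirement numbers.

1. general liability coverage $3,700,000 < $3,800,000 → not met
2. restraint system inspection 184 days ago vs limit 270 → met
3. condition 'runs water rides' holds; incidents reportable in the past year 2 > 0 → not met
4. emergency-stop system test 808 days ago vs limit 730 → not met
5. daily inspection log audit 73 days ago vs limit 120 → met
6. non-destructive testing 601 days ago vs limit 540 → not met
7. ride-specific liability coverage $1,225,000 < $1,300,000 → not met
Not met: 1, 3, 4, 6, 7

1, 3, 4, 6, 7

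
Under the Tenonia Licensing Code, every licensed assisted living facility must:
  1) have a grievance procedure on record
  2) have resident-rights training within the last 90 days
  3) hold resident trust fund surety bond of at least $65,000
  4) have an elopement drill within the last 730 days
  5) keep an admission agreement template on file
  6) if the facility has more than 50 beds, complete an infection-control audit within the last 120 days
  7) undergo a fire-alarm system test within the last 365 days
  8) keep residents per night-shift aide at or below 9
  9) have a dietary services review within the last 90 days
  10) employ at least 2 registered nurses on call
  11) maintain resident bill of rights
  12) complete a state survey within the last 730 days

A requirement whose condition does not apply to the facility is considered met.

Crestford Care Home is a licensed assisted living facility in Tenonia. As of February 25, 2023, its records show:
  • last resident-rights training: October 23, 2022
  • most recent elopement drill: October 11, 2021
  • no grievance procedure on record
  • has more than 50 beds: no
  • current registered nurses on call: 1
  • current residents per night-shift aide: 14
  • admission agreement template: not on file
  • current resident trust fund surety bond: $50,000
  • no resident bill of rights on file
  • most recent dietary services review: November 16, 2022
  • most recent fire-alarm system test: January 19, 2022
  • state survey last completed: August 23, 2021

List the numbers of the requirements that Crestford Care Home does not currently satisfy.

1, 2, 3, 5, 7, 8, 9, 10, 11

1. grievance procedure absent → not met
2. resident-rights training 125 days ago vs limit 90 → not met
3. resident trust fund surety bond $50,000 < $65,000 → not met
4. elopement drill 502 days ago vs limit 730 → met
5. admission agreement template absent → not met
6. condition 'has more than 50 beds' does not hold → requirement n/a → met
7. fire-alarm system test 402 days ago vs limit 365 → not met
8. residents per night-shift aide 14 > 9 → not met
9. dietary services review 101 days ago vs limit 90 → not met
10. registered nurses on call 1 < 2 → not met
11. resident bill of rights absent → not met
12. state survey 551 days ago vs limit 730 → met
Not met: 1, 2, 3, 5, 7, 8, 9, 10, 11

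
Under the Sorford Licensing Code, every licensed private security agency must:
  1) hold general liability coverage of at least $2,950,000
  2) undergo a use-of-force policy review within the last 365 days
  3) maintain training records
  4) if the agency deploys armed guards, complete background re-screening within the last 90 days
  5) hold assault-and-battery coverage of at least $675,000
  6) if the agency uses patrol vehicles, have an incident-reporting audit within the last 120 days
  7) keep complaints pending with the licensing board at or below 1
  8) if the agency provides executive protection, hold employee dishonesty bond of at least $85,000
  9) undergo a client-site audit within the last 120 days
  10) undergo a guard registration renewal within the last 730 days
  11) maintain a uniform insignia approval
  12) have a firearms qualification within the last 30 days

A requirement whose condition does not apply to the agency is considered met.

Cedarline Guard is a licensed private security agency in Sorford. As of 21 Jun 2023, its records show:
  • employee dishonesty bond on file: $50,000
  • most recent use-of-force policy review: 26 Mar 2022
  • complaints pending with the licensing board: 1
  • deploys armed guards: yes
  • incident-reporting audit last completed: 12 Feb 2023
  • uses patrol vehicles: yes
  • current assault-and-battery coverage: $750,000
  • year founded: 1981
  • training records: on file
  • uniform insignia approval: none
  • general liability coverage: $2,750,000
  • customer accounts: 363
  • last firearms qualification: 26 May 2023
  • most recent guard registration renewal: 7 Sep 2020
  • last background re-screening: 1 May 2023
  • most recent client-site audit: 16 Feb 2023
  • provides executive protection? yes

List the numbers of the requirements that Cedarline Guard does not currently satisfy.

1, 2, 6, 8, 9, 10, 11

1. general liability coverage $2,750,000 < $2,950,000 → not met
2. use-of-force policy review 452 days ago vs limit 365 → not met
3. training records present → met
4. condition 'deploys armed guards' holds; background re-screening 51 days ago vs limit 90 → met
5. assault-and-battery coverage $750,000 ≥ $675,000 → met
6. condition 'uses patrol vehicles' holds; incident-reporting audit 129 days ago vs limit 120 → not met
7. complaints pending with the licensing board 1 ≤ 1 → met
8. condition 'provides executive protection' holds; employee dishonesty bond $50,000 < $85,000 → not met
9. client-site audit 125 days ago vs limit 120 → not met
10. guard registration renewal 1017 days ago vs limit 730 → not met
11. uniform insignia approval absent → not met
12. firearms qualification 26 days ago vs limit 30 → met
Not met: 1, 2, 6, 8, 9, 10, 11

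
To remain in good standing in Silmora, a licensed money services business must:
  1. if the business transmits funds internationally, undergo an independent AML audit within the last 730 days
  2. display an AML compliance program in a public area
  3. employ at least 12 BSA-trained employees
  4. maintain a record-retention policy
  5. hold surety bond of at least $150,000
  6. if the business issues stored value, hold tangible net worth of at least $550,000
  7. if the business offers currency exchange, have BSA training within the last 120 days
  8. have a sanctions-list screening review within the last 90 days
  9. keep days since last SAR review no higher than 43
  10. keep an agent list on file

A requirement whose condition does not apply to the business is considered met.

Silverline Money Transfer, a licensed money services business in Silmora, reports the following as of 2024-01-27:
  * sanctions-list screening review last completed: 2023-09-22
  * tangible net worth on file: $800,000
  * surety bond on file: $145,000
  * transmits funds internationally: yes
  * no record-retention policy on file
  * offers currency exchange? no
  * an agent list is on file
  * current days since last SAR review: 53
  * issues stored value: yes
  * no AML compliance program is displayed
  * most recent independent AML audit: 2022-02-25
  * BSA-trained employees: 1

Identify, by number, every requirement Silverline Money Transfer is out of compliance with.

1. condition 'transmits funds internationally' holds; independent AML audit 701 days ago vs limit 730 → met
2. AML compliance program absent → not met
3. BSA-trained employees 1 < 12 → not met
4. record-retention policy absent → not met
5. surety bond $145,000 < $150,000 → not met
6. condition 'issues stored value' holds; tangible net worth $800,000 ≥ $550,000 → met
7. condition 'offers currency exchange' does not hold → requirement n/a → met
8. sanctions-list screening review 127 days ago vs limit 90 → not met
9. days since last SAR review 53 > 43 → not met
10. agent list present → met
Not met: 2, 3, 4, 5, 8, 9

2, 3, 4, 5, 8, 9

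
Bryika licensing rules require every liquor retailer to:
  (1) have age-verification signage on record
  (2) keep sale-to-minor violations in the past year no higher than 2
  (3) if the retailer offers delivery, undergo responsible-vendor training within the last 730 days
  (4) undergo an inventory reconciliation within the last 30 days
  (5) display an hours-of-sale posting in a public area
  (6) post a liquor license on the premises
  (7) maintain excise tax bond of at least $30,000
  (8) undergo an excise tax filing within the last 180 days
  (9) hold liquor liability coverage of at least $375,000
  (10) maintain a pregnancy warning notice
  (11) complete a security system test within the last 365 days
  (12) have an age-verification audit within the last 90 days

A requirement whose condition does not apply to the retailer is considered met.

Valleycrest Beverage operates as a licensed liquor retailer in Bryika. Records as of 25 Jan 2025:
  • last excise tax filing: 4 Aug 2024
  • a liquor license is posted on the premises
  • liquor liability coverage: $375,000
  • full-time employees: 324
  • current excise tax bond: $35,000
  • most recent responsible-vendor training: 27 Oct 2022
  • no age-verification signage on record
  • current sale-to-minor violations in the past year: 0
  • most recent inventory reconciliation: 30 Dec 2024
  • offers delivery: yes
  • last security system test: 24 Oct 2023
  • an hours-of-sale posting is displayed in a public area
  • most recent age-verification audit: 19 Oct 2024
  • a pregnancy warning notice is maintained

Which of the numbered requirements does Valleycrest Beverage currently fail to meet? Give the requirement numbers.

1, 3, 11, 12

1. age-verification signage absent → not met
2. sale-to-minor violations in the past year 0 ≤ 2 → met
3. condition 'offers delivery' holds; responsible-vendor training 821 days ago vs limit 730 → not met
4. inventory reconciliation 26 days ago vs limit 30 → met
5. hours-of-sale posting present → met
6. liquor license present → met
7. excise tax bond $35,000 ≥ $30,000 → met
8. excise tax filing 174 days ago vs limit 180 → met
9. liquor liability coverage $375,000 ≥ $375,000 → met
10. pregnancy warning notice present → met
11. security system test 459 days ago vs limit 365 → not met
12. age-verification audit 98 days ago vs limit 90 → not met
Not met: 1, 3, 11, 12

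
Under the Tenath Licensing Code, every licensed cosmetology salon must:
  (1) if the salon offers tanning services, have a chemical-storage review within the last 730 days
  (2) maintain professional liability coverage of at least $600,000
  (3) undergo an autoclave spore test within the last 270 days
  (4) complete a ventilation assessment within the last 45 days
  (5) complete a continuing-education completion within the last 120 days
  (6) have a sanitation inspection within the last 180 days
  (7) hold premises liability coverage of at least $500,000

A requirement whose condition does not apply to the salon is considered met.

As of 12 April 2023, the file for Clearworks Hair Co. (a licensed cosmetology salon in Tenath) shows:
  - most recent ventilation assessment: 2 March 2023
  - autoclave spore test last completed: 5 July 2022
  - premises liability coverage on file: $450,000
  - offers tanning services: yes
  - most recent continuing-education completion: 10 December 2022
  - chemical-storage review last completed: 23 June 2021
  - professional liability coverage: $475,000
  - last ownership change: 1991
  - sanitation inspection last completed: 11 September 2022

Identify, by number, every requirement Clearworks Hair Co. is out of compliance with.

2, 3, 5, 6, 7

1. condition 'offers tanning services' holds; chemical-storage review 658 days ago vs limit 730 → met
2. professional liability coverage $475,000 < $600,000 → not met
3. autoclave spore test 281 days ago vs limit 270 → not met
4. ventilation assessment 41 days ago vs limit 45 → met
5. continuing-education completion 123 days ago vs limit 120 → not met
6. sanitation inspection 213 days ago vs limit 180 → not met
7. premises liability coverage $450,000 < $500,000 → not met
Not met: 2, 3, 5, 6, 7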